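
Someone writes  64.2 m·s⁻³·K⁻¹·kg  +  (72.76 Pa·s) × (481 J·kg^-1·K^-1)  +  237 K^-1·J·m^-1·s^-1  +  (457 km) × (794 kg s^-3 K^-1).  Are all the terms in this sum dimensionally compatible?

Yes

Expand each in SI base units:
  64.2 m·s⁻³·K⁻¹·kg:  kg·m·s⁻³·K⁻¹
  (72.76 Pa·s) × (481 J·kg^-1·K^-1):  [kg·m⁻¹·s⁻¹] · [m²·s⁻²·K⁻¹] = kg·m·s⁻³·K⁻¹
  237 K^-1·J·m^-1·s^-1:  J·s⁻¹·m⁻¹·K⁻¹ = N·m·s⁻¹·m⁻¹·K⁻¹ = kg·m·s⁻³·K⁻¹
  (457 km) × (794 kg s^-3 K^-1):  [m] · [kg·s⁻³·K⁻¹] = kg·m·s⁻³·K⁻¹
Every term reduces to kg·m·s⁻³·K⁻¹.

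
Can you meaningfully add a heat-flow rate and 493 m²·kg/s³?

Yes

Work out the base dimensions of each:
  a heat-flow rate:  [heat-flow rate] = kg·m²·s⁻³
  493 m²·kg/s³:  kg·m²·s⁻³
Both are kg·m²·s⁻³, so they have the same dimensions and can be added.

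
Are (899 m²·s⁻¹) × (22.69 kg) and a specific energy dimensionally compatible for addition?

No

Dimensions:
  (899 m²·s⁻¹) × (22.69 kg):  [m²·s⁻¹] · [kg] = kg·m²·s⁻¹
  a specific energy:  [specific energy] = m²·s⁻²
kg·m²·s⁻¹ ≠ m²·s⁻², so they cannot be added.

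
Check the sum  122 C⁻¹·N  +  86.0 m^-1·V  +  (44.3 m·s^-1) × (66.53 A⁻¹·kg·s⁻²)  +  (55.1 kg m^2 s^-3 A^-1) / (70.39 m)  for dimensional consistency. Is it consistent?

Yes

Reduce each to base SI dimensions:
  122 C⁻¹·N:  N·C⁻¹ = kg·m·s⁻²·(s·A)⁻¹ = kg·m·s⁻³·A⁻¹
  86.0 m^-1·V:  V·m⁻¹ = J·C⁻¹·m⁻¹ = kg·m·s⁻³·A⁻¹
  (44.3 m·s^-1) × (66.53 A⁻¹·kg·s⁻²):  [m·s⁻¹] · [kg·s⁻²·A⁻¹] = kg·m·s⁻³·A⁻¹
  (55.1 kg m^2 s^-3 A^-1) / (70.39 m):  [kg·m²·s⁻³·A⁻¹] / [m] = kg·m·s⁻³·A⁻¹
Every term reduces to kg·m·s⁻³·A⁻¹.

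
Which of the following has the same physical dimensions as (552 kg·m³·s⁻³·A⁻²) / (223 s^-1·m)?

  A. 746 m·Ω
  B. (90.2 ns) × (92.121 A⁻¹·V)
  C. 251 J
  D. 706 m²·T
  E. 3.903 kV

B.

Reference: [kg·m³·s⁻³·A⁻²] / [m·s⁻¹] = kg·m²·s⁻²·A⁻².
Each option:
  A. Ω·m = V·A⁻¹·m = kg·m³·s⁻³·A⁻²
  B. [s] · [kg·m²·s⁻³·A⁻²] = kg·m²·s⁻²·A⁻²  ← same
  C. J = N·m = kg·m²·s⁻²
  D. T·m² = Wb·m⁻²·m² = kg·m²·s⁻²·A⁻¹
  E. V = J·C⁻¹ = kg·m²·s⁻³·A⁻¹
Only B. matches kg·m²·s⁻²·A⁻².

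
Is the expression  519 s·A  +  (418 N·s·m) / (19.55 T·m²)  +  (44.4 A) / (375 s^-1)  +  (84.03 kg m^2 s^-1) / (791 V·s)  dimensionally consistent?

Yes

Work out the base dimensions of each:
  519 s·A:  A·s = s·A
  (418 N·s·m) / (19.55 T·m²):  [kg·m²·s⁻¹] / [kg·m²·s⁻²·A⁻¹] = s·A
  (44.4 A) / (375 s^-1):  [A] / [s⁻¹] = s·A
  (84.03 kg m^2 s^-1) / (791 V·s):  [kg·m²·s⁻¹] / [kg·m²·s⁻²·A⁻¹] = s·A
Every term reduces to s·A.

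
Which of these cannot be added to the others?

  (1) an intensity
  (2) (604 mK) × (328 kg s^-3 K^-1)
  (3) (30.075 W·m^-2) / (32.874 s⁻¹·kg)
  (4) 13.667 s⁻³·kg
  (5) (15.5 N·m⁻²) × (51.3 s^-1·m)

Work out the base dimensions of each:
  (1) [intensity] = kg·s⁻³
  (2) [K] · [kg·s⁻³·K⁻¹] = kg·s⁻³
  (3) [kg·s⁻³] / [kg·s⁻¹] = s⁻²
  (4) kg·s⁻³
  (5) [kg·m⁻¹·s⁻²] · [m·s⁻¹] = kg·s⁻³
All reduce to kg·s⁻³ except (3), which is s⁻².

(3)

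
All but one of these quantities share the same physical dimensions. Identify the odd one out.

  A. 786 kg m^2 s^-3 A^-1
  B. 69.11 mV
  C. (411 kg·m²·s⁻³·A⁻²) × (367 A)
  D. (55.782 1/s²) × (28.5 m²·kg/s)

Dimensions:
  A. kg·m²·s⁻³·A⁻¹
  B. V = J·C⁻¹ = kg·m²·s⁻³·A⁻¹
  C. [kg·m²·s⁻³·A⁻²] · [A] = kg·m²·s⁻³·A⁻¹
  D. [s⁻²] · [kg·m²·s⁻¹] = kg·m²·s⁻³
All reduce to kg·m²·s⁻³·A⁻¹ except D., which is kg·m²·s⁻³.

D.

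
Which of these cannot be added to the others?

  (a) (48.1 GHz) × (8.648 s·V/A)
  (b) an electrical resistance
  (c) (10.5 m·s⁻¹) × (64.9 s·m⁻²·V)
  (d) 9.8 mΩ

(c)

Work out the base dimensions of each:
  (a) [s⁻¹] · [kg·m²·s⁻²·A⁻²] = kg·m²·s⁻³·A⁻²
  (b) [electrical resistance] = kg·m²·s⁻³·A⁻²
  (c) [m·s⁻¹] · [kg·s⁻²·A⁻¹] = kg·m·s⁻³·A⁻¹
  (d) Ω = V·A⁻¹ = kg·m²·s⁻³·A⁻²
All reduce to kg·m²·s⁻³·A⁻² except (c), which is kg·m·s⁻³·A⁻¹.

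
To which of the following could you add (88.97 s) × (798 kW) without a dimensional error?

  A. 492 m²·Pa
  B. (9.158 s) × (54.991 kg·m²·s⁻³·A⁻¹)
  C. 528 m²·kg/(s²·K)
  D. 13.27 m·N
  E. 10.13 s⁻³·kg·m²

D.

Reference: [s] · [kg·m²·s⁻³] = kg·m²·s⁻².
Each option:
  A. Pa·m² = N·m⁻²·m² = kg·m·s⁻²
  B. [s] · [kg·m²·s⁻³·A⁻¹] = kg·m²·s⁻²·A⁻¹
  C. kg·m²·s⁻²·K⁻¹
  D. N·m = kg·m·s⁻²·m = kg·m²·s⁻²  ← same
  E. kg·m²·s⁻³
Only D. matches kg·m²·s⁻².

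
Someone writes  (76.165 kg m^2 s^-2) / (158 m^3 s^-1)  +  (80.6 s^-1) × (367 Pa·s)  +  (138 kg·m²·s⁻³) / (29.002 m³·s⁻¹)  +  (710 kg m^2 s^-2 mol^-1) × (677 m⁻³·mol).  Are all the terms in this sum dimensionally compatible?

No

In SI base units:
  (76.165 kg m^2 s^-2) / (158 m^3 s^-1):  [kg·m²·s⁻²] / [m³·s⁻¹] = kg·m⁻¹·s⁻¹
  (80.6 s^-1) × (367 Pa·s):  [s⁻¹] · [kg·m⁻¹·s⁻¹] = kg·m⁻¹·s⁻²
  (138 kg·m²·s⁻³) / (29.002 m³·s⁻¹):  [kg·m²·s⁻³] / [m³·s⁻¹] = kg·m⁻¹·s⁻²
  (710 kg m^2 s^-2 mol^-1) × (677 m⁻³·mol):  [kg·m²·s⁻²·mol⁻¹] · [m⁻³·mol] = kg·m⁻¹·s⁻²
The terms do not share a single dimension (kg·m⁻¹·s⁻² vs kg·m⁻¹·s⁻¹).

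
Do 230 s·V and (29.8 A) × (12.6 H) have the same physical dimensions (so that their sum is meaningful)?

Expand each in SI base units:
  230 s·V:  V·s = J·C⁻¹·s = kg·m²·s⁻²·A⁻¹
  (29.8 A) × (12.6 H):  [A] · [kg·m²·s⁻²·A⁻²] = kg·m²·s⁻²·A⁻¹
Both are kg·m²·s⁻²·A⁻¹, so they have the same dimensions and can be added.

Yes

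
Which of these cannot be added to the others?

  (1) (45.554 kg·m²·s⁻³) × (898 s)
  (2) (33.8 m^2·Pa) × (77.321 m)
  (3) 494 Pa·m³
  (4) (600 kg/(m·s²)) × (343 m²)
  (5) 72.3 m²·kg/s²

(4)

In SI base units:
  (1) [kg·m²·s⁻³] · [s] = kg·m²·s⁻²
  (2) [kg·m·s⁻²] · [m] = kg·m²·s⁻²
  (3) Pa·m³ = N·m⁻²·m³ = kg·m²·s⁻²
  (4) [kg·m⁻¹·s⁻²] · [m²] = kg·m·s⁻²
  (5) kg·m²·s⁻²
All reduce to kg·m²·s⁻² except (4), which is kg·m·s⁻².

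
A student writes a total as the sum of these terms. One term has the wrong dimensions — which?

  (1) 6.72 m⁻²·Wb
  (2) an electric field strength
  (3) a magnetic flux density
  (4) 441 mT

In SI base units:
  (1) Wb·m⁻² = V·s·m⁻² = kg·s⁻²·A⁻¹
  (2) [electric field strength] = kg·m·s⁻³·A⁻¹
  (3) [magnetic flux density] = kg·s⁻²·A⁻¹
  (4) T = Wb·m⁻² = kg·s⁻²·A⁻¹
All reduce to kg·s⁻²·A⁻¹ except (2), which is kg·m·s⁻³·A⁻¹.

(2)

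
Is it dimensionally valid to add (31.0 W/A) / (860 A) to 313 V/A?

Work out the base dimensions of each:
  (31.0 W/A) / (860 A):  [kg·m²·s⁻³·A⁻¹] / [A] = kg·m²·s⁻³·A⁻²
  313 V/A:  V·A⁻¹ = J·C⁻¹·A⁻¹ = kg·m²·s⁻³·A⁻²
Both are kg·m²·s⁻³·A⁻², so they have the same dimensions and can be added.

Yes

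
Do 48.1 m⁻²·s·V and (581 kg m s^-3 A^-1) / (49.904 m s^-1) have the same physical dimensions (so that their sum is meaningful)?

Work out the base dimensions of each:
  48.1 m⁻²·s·V:  V·s·m⁻² = J·C⁻¹·s·m⁻² = kg·s⁻²·A⁻¹
  (581 kg m s^-3 A^-1) / (49.904 m s^-1):  [kg·m·s⁻³·A⁻¹] / [m·s⁻¹] = kg·s⁻²·A⁻¹
Both are kg·s⁻²·A⁻¹, so they have the same dimensions and can be added.

Yes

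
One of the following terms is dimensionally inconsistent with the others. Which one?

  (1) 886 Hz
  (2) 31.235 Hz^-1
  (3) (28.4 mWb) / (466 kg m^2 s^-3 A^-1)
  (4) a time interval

(1)

Dimensions:
  (1) Hz = s⁻¹
  (2) Hz⁻¹ = (s⁻¹)⁻¹ = s
  (3) [kg·m²·s⁻²·A⁻¹] / [kg·m²·s⁻³·A⁻¹] = s
  (4) [time interval] = s
All reduce to s except (1), which is s⁻¹.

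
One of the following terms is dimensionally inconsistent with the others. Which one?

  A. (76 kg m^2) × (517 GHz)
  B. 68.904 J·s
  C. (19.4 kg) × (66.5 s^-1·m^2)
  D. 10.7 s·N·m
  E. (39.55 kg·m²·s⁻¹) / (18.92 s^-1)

E.

Expand each in SI base units:
  A. [kg·m²] · [s⁻¹] = kg·m²·s⁻¹
  B. J·s = N·m·s = kg·m²·s⁻¹
  C. [kg] · [m²·s⁻¹] = kg·m²·s⁻¹
  D. N·m·s = kg·m·s⁻²·m·s = kg·m²·s⁻¹
  E. [kg·m²·s⁻¹] / [s⁻¹] = kg·m²
All reduce to kg·m²·s⁻¹ except E., which is kg·m².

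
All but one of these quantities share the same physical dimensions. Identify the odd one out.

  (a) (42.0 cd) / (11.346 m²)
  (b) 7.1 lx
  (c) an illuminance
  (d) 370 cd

Dimensions:
  (a) [cd] / [m²] = m⁻²·cd
  (b) lx = lm·m⁻² = m⁻²·cd
  (c) [illuminance] = m⁻²·cd
  (d) cd
All reduce to m⁻²·cd except (d), which is cd.

(d)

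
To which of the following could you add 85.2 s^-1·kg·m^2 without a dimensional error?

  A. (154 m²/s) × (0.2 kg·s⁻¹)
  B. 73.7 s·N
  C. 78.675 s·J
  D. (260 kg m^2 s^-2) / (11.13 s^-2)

C.

Reference: kg·m²·s⁻¹.
Each option:
  A. [m²·s⁻¹] · [kg·s⁻¹] = kg·m²·s⁻²
  B. N·s = kg·m·s⁻²·s = kg·m·s⁻¹
  C. J·s = N·m·s = kg·m²·s⁻¹  ← same
  D. [kg·m²·s⁻²] / [s⁻²] = kg·m²
Only C. matches kg·m²·s⁻¹.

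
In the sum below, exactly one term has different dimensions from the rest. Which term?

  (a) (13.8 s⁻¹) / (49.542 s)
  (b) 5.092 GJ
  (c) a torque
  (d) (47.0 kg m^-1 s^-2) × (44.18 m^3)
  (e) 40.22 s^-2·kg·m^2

(a)

Reduce each to base SI dimensions:
  (a) [s⁻¹] / [s] = s⁻²
  (b) J = N·m = kg·m²·s⁻²
  (c) [torque] = kg·m²·s⁻²
  (d) [kg·m⁻¹·s⁻²] · [m³] = kg·m²·s⁻²
  (e) kg·m²·s⁻²
All reduce to kg·m²·s⁻² except (a), which is s⁻².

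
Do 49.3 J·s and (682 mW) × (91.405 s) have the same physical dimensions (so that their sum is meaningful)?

No

In SI base units:
  49.3 J·s:  J·s = N·m·s = kg·m²·s⁻¹
  (682 mW) × (91.405 s):  [kg·m²·s⁻³] · [s] = kg·m²·s⁻²
kg·m²·s⁻¹ ≠ kg·m²·s⁻², so they cannot be added.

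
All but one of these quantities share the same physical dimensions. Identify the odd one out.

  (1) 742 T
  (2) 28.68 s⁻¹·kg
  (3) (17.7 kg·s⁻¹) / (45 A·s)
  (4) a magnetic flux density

In SI base units:
  (1) T = Wb·m⁻² = kg·s⁻²·A⁻¹
  (2) kg·s⁻¹
  (3) [kg·s⁻¹] / [s·A] = kg·s⁻²·A⁻¹
  (4) [magnetic flux density] = kg·s⁻²·A⁻¹
All reduce to kg·s⁻²·A⁻¹ except (2), which is kg·s⁻¹.

(2)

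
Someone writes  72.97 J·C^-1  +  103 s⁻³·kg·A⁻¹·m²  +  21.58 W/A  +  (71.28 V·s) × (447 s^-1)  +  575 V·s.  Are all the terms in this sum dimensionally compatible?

No

In SI base units:
  72.97 J·C^-1:  J·C⁻¹ = N·m·(s·A)⁻¹ = kg·m²·s⁻³·A⁻¹
  103 s⁻³·kg·A⁻¹·m²:  kg·m²·s⁻³·A⁻¹
  21.58 W/A:  W·A⁻¹ = J·s⁻¹·A⁻¹ = kg·m²·s⁻³·A⁻¹
  (71.28 V·s) × (447 s^-1):  [kg·m²·s⁻²·A⁻¹] · [s⁻¹] = kg·m²·s⁻³·A⁻¹
  575 V·s:  V·s = J·C⁻¹·s = kg·m²·s⁻²·A⁻¹
The terms do not share a single dimension (kg·m²·s⁻²·A⁻¹ vs kg·m²·s⁻³·A⁻¹).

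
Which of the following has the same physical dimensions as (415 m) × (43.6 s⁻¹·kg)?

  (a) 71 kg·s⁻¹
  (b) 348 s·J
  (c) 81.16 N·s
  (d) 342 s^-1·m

(c)

Reference: [m] · [kg·s⁻¹] = kg·m·s⁻¹.
Each option:
  (a) kg·s⁻¹
  (b) J·s = N·m·s = kg·m²·s⁻¹
  (c) N·s = kg·m·s⁻²·s = kg·m·s⁻¹  ← same
  (d) m·s⁻¹
Only (c) matches kg·m·s⁻¹.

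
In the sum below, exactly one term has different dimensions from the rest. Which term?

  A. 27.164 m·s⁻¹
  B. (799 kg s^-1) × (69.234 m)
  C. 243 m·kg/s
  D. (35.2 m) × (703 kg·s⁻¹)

Work out the base dimensions of each:
  A. m·s⁻¹
  B. [kg·s⁻¹] · [m] = kg·m·s⁻¹
  C. kg·m·s⁻¹
  D. [m] · [kg·s⁻¹] = kg·m·s⁻¹
All reduce to kg·m·s⁻¹ except A., which is m·s⁻¹.

A.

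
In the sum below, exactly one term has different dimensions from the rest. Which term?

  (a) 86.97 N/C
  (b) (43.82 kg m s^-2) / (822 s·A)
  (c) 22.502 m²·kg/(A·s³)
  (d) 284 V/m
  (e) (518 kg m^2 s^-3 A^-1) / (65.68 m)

In SI base units:
  (a) N·C⁻¹ = kg·m·s⁻²·(s·A)⁻¹ = kg·m·s⁻³·A⁻¹
  (b) [kg·m·s⁻²] / [s·A] = kg·m·s⁻³·A⁻¹
  (c) kg·m²·s⁻³·A⁻¹
  (d) V·m⁻¹ = J·C⁻¹·m⁻¹ = kg·m·s⁻³·A⁻¹
  (e) [kg·m²·s⁻³·A⁻¹] / [m] = kg·m·s⁻³·A⁻¹
All reduce to kg·m·s⁻³·A⁻¹ except (c), which is kg·m²·s⁻³·A⁻¹.

(c)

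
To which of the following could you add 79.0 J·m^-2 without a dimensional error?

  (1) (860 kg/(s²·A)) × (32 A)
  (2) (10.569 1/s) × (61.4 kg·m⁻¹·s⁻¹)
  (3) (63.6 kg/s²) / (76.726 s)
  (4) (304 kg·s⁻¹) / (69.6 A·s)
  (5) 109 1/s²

(1)

Reference: J·m⁻² = N·m·m⁻² = kg·s⁻².
Each option:
  (1) [kg·s⁻²·A⁻¹] · [A] = kg·s⁻²  ← same
  (2) [s⁻¹] · [kg·m⁻¹·s⁻¹] = kg·m⁻¹·s⁻²
  (3) [kg·s⁻²] / [s] = kg·s⁻³
  (4) [kg·s⁻¹] / [s·A] = kg·s⁻²·A⁻¹
  (5) s⁻²
Only (1) matches kg·s⁻².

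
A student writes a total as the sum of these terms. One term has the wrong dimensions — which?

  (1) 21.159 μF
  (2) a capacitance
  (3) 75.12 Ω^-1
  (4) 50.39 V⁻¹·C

In SI base units:
  (1) F = C·V⁻¹ = kg⁻¹·m⁻²·s⁴·A²
  (2) [capacitance] = kg⁻¹·m⁻²·s⁴·A²
  (3) Ω⁻¹ = (V·A⁻¹)⁻¹ = kg⁻¹·m⁻²·s³·A²
  (4) C·V⁻¹ = s·A·(J·C⁻¹)⁻¹ = kg⁻¹·m⁻²·s⁴·A²
All reduce to kg⁻¹·m⁻²·s⁴·A² except (3), which is kg⁻¹·m⁻²·s³·A².

(3)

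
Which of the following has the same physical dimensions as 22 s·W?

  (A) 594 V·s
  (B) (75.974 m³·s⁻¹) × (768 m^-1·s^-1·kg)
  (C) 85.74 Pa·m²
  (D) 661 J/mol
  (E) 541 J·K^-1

(B)

Reference: W·s = J·s⁻¹·s = kg·m²·s⁻².
Each option:
  (A) V·s = J·C⁻¹·s = kg·m²·s⁻²·A⁻¹
  (B) [m³·s⁻¹] · [kg·m⁻¹·s⁻¹] = kg·m²·s⁻²  ← same
  (C) Pa·m² = N·m⁻²·m² = kg·m·s⁻²
  (D) J·mol⁻¹ = N·m·mol⁻¹ = kg·m²·s⁻²·mol⁻¹
  (E) J·K⁻¹ = N·m·K⁻¹ = kg·m²·s⁻²·K⁻¹
Only (B) matches kg·m²·s⁻².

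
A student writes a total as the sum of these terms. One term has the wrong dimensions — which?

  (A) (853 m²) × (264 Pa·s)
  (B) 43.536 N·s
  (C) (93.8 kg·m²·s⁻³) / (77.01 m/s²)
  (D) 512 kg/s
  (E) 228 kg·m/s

(D)

In SI base units:
  (A) [m²] · [kg·m⁻¹·s⁻¹] = kg·m·s⁻¹
  (B) N·s = kg·m·s⁻²·s = kg·m·s⁻¹
  (C) [kg·m²·s⁻³] / [m·s⁻²] = kg·m·s⁻¹
  (D) kg·s⁻¹
  (E) kg·m·s⁻¹
All reduce to kg·m·s⁻¹ except (D), which is kg·s⁻¹.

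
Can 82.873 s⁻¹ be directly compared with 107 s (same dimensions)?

Dimensions:
  82.873 s⁻¹:  s⁻¹
  107 s:  s
s⁻¹ ≠ s, so they cannot be added.

No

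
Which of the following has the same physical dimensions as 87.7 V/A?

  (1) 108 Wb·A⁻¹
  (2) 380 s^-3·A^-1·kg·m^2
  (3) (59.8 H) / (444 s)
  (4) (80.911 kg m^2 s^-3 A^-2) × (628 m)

(3)

Reference: V·A⁻¹ = J·C⁻¹·A⁻¹ = kg·m²·s⁻³·A⁻².
Each option:
  (1) Wb·A⁻¹ = V·s·A⁻¹ = kg·m²·s⁻²·A⁻²
  (2) kg·m²·s⁻³·A⁻¹
  (3) [kg·m²·s⁻²·A⁻²] / [s] = kg·m²·s⁻³·A⁻²  ← same
  (4) [kg·m²·s⁻³·A⁻²] · [m] = kg·m³·s⁻³·A⁻²
Only (3) matches kg·m²·s⁻³·A⁻².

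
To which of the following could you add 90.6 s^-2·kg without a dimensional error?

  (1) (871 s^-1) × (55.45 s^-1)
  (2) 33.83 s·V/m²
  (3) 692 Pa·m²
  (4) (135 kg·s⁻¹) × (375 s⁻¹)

Reference: kg·s⁻².
Each option:
  (1) [s⁻¹] · [s⁻¹] = s⁻²
  (2) V·s·m⁻² = J·C⁻¹·s·m⁻² = kg·s⁻²·A⁻¹
  (3) Pa·m² = N·m⁻²·m² = kg·m·s⁻²
  (4) [kg·s⁻¹] · [s⁻¹] = kg·s⁻²  ← same
Only (4) matches kg·s⁻².

(4)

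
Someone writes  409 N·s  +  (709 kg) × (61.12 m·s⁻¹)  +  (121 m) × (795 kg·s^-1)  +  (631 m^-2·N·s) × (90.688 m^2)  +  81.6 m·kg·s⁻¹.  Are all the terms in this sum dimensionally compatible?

Yes

In SI base units:
  409 N·s:  N·s = kg·m·s⁻²·s = kg·m·s⁻¹
  (709 kg) × (61.12 m·s⁻¹):  [kg] · [m·s⁻¹] = kg·m·s⁻¹
  (121 m) × (795 kg·s^-1):  [m] · [kg·s⁻¹] = kg·m·s⁻¹
  (631 m^-2·N·s) × (90.688 m^2):  [kg·m⁻¹·s⁻¹] · [m²] = kg·m·s⁻¹
  81.6 m·kg·s⁻¹:  kg·m·s⁻¹
Every term reduces to kg·m·s⁻¹.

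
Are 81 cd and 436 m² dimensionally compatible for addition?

No

Dimensions:
  81 cd:  cd
  436 m²:  m²
cd ≠ m², so they cannot be added.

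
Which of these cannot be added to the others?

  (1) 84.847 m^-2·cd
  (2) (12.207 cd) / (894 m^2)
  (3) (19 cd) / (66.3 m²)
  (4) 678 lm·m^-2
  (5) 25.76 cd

Reduce each to base SI dimensions:
  (1) cd·m⁻² = m⁻²·cd
  (2) [cd] / [m²] = m⁻²·cd
  (3) [cd] / [m²] = m⁻²·cd
  (4) lm·m⁻² = cd·m⁻² = m⁻²·cd
  (5) cd
All reduce to m⁻²·cd except (5), which is cd.

(5)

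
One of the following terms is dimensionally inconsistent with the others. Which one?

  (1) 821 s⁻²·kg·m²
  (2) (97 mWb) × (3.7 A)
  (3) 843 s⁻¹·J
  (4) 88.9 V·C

In SI base units:
  (1) kg·m²·s⁻²
  (2) [kg·m²·s⁻²·A⁻¹] · [A] = kg·m²·s⁻²
  (3) J·s⁻¹ = N·m·s⁻¹ = kg·m²·s⁻³
  (4) C·V = s·A·J·C⁻¹ = kg·m²·s⁻²
All reduce to kg·m²·s⁻² except (3), which is kg·m²·s⁻³.

(3)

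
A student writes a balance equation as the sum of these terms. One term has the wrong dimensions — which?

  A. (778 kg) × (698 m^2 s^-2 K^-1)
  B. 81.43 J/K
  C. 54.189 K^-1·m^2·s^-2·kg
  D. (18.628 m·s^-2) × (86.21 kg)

Reduce each to base SI dimensions:
  A. [kg] · [m²·s⁻²·K⁻¹] = kg·m²·s⁻²·K⁻¹
  B. J·K⁻¹ = N·m·K⁻¹ = kg·m²·s⁻²·K⁻¹
  C. kg·m²·s⁻²·K⁻¹
  D. [m·s⁻²] · [kg] = kg·m·s⁻²
All reduce to kg·m²·s⁻²·K⁻¹ except D., which is kg·m·s⁻².

D.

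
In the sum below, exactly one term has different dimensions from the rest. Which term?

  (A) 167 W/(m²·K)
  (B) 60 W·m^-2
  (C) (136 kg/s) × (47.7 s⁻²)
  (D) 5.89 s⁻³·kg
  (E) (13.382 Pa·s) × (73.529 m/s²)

(A)

Dimensions:
  (A) W·m⁻²·K⁻¹ = J·s⁻¹·m⁻²·K⁻¹ = kg·s⁻³·K⁻¹
  (B) W·m⁻² = J·s⁻¹·m⁻² = kg·s⁻³
  (C) [kg·s⁻¹] · [s⁻²] = kg·s⁻³
  (D) kg·s⁻³
  (E) [kg·m⁻¹·s⁻¹] · [m·s⁻²] = kg·s⁻³
All reduce to kg·s⁻³ except (A), which is kg·s⁻³·K⁻¹.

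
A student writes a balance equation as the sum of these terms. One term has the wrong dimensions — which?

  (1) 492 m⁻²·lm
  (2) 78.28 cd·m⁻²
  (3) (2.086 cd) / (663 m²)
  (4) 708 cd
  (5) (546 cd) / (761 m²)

(4)

Dimensions:
  (1) lm·m⁻² = cd·m⁻² = m⁻²·cd
  (2) cd·m⁻² = m⁻²·cd
  (3) [cd] / [m²] = m⁻²·cd
  (4) cd
  (5) [cd] / [m²] = m⁻²·cd
All reduce to m⁻²·cd except (4), which is cd.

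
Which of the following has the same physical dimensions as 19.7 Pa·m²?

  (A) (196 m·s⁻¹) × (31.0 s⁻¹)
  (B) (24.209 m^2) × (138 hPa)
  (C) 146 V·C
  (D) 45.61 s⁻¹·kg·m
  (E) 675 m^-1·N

Reference: Pa·m² = N·m⁻²·m² = kg·m·s⁻².
Each option:
  (A) [m·s⁻¹] · [s⁻¹] = m·s⁻²
  (B) [m²] · [kg·m⁻¹·s⁻²] = kg·m·s⁻²  ← same
  (C) C·V = s·A·J·C⁻¹ = kg·m²·s⁻²
  (D) kg·m·s⁻¹
  (E) N·m⁻¹ = kg·m·s⁻²·m⁻¹ = kg·s⁻²
Only (B) matches kg·m·s⁻².

(B)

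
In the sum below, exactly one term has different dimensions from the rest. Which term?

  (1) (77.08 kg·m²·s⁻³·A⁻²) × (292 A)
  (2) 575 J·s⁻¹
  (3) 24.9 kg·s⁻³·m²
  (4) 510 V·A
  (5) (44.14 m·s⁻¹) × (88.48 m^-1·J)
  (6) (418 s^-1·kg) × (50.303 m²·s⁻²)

Expand each in SI base units:
  (1) [kg·m²·s⁻³·A⁻²] · [A] = kg·m²·s⁻³·A⁻¹
  (2) J·s⁻¹ = N·m·s⁻¹ = kg·m²·s⁻³
  (3) kg·m²·s⁻³
  (4) V·A = J·C⁻¹·A = kg·m²·s⁻³
  (5) [m·s⁻¹] · [kg·m·s⁻²] = kg·m²·s⁻³
  (6) [kg·s⁻¹] · [m²·s⁻²] = kg·m²·s⁻³
All reduce to kg·m²·s⁻³ except (1), which is kg·m²·s⁻³·A⁻¹.

(1)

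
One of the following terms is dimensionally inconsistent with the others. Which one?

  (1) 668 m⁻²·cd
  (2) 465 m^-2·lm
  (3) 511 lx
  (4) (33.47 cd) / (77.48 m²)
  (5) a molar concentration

Work out the base dimensions of each:
  (1) m⁻²·cd
  (2) lm·m⁻² = cd·m⁻² = m⁻²·cd
  (3) lx = lm·m⁻² = m⁻²·cd
  (4) [cd] / [m²] = m⁻²·cd
  (5) [molar concentration] = m⁻³·mol
All reduce to m⁻²·cd except (5), which is m⁻³·mol.

(5)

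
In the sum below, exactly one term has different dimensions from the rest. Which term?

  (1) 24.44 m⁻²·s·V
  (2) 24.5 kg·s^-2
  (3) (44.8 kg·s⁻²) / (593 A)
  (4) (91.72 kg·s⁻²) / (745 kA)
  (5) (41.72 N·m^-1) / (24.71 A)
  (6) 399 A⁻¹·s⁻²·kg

(2)

Expand each in SI base units:
  (1) V·s·m⁻² = J·C⁻¹·s·m⁻² = kg·s⁻²·A⁻¹
  (2) kg·s⁻²
  (3) [kg·s⁻²] / [A] = kg·s⁻²·A⁻¹
  (4) [kg·s⁻²] / [A] = kg·s⁻²·A⁻¹
  (5) [kg·s⁻²] / [A] = kg·s⁻²·A⁻¹
  (6) kg·s⁻²·A⁻¹
All reduce to kg·s⁻²·A⁻¹ except (2), which is kg·s⁻².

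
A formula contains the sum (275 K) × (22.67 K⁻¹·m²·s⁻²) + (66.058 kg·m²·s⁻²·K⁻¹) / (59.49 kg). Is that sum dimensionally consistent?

Expand each in SI base units:
  (275 K) × (22.67 K⁻¹·m²·s⁻²):  [K] · [m²·s⁻²·K⁻¹] = m²·s⁻²
  (66.058 kg·m²·s⁻²·K⁻¹) / (59.49 kg):  [kg·m²·s⁻²·K⁻¹] / [kg] = m²·s⁻²·K⁻¹
m²·s⁻² ≠ m²·s⁻²·K⁻¹, so they cannot be added.

No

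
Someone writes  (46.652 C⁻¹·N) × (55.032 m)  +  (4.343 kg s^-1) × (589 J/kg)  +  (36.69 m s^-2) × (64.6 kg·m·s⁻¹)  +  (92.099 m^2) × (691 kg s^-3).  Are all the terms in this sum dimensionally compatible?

No

Work out the base dimensions of each:
  (46.652 C⁻¹·N) × (55.032 m):  [kg·m·s⁻³·A⁻¹] · [m] = kg·m²·s⁻³·A⁻¹
  (4.343 kg s^-1) × (589 J/kg):  [kg·s⁻¹] · [m²·s⁻²] = kg·m²·s⁻³
  (36.69 m s^-2) × (64.6 kg·m·s⁻¹):  [m·s⁻²] · [kg·m·s⁻¹] = kg·m²·s⁻³
  (92.099 m^2) × (691 kg s^-3):  [m²] · [kg·s⁻³] = kg·m²·s⁻³
The terms do not share a single dimension (kg·m²·s⁻³ vs kg·m²·s⁻³·A⁻¹).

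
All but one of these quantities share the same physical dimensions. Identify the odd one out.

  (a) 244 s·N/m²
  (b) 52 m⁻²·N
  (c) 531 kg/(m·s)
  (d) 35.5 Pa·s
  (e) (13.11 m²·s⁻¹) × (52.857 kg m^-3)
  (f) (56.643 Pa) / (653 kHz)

(b)

Expand each in SI base units:
  (a) N·s·m⁻² = kg·m·s⁻²·s·m⁻² = kg·m⁻¹·s⁻¹
  (b) N·m⁻² = kg·m·s⁻²·m⁻² = kg·m⁻¹·s⁻²
  (c) kg·m⁻¹·s⁻¹
  (d) Pa·s = N·m⁻²·s = kg·m⁻¹·s⁻¹
  (e) [m²·s⁻¹] · [kg·m⁻³] = kg·m⁻¹·s⁻¹
  (f) [kg·m⁻¹·s⁻²] / [s⁻¹] = kg·m⁻¹·s⁻¹
All reduce to kg·m⁻¹·s⁻¹ except (b), which is kg·m⁻¹·s⁻².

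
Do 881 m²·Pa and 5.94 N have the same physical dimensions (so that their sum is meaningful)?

In SI base units:
  881 m²·Pa:  Pa·m² = N·m⁻²·m² = kg·m·s⁻²
  5.94 N:  N = kg·m·s⁻²
Both are kg·m·s⁻², so they have the same dimensions and can be added.

Yes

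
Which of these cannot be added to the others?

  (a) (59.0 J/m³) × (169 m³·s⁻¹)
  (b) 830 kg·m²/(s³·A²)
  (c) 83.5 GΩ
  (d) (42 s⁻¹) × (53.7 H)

(a)

Dimensions:
  (a) [kg·m⁻¹·s⁻²] · [m³·s⁻¹] = kg·m²·s⁻³
  (b) kg·m²·s⁻³·A⁻²
  (c) Ω = V·A⁻¹ = kg·m²·s⁻³·A⁻²
  (d) [s⁻¹] · [kg·m²·s⁻²·A⁻²] = kg·m²·s⁻³·A⁻²
All reduce to kg·m²·s⁻³·A⁻² except (a), which is kg·m²·s⁻³.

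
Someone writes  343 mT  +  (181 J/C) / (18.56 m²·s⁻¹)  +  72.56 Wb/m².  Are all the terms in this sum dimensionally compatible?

Yes

Expand each in SI base units:
  343 mT:  T = Wb·m⁻² = kg·s⁻²·A⁻¹
  (181 J/C) / (18.56 m²·s⁻¹):  [kg·m²·s⁻³·A⁻¹] / [m²·s⁻¹] = kg·s⁻²·A⁻¹
  72.56 Wb/m²:  Wb·m⁻² = V·s·m⁻² = kg·s⁻²·A⁻¹
Every term reduces to kg·s⁻²·A⁻¹.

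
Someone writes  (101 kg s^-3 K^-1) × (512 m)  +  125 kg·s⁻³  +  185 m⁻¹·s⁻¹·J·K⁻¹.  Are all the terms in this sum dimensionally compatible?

Work out the base dimensions of each:
  (101 kg s^-3 K^-1) × (512 m):  [kg·s⁻³·K⁻¹] · [m] = kg·m·s⁻³·K⁻¹
  125 kg·s⁻³:  kg·s⁻³
  185 m⁻¹·s⁻¹·J·K⁻¹:  J·s⁻¹·m⁻¹·K⁻¹ = N·m·s⁻¹·m⁻¹·K⁻¹ = kg·m·s⁻³·K⁻¹
The terms do not share a single dimension (kg·m·s⁻³·K⁻¹ vs kg·s⁻³).

No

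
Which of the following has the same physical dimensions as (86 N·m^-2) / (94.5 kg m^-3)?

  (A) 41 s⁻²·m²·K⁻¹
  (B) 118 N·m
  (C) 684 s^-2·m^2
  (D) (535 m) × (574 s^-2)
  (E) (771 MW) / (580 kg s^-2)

Reference: [kg·m⁻¹·s⁻²] / [kg·m⁻³] = m²·s⁻².
Each option:
  (A) m²·s⁻²·K⁻¹
  (B) N·m = kg·m·s⁻²·m = kg·m²·s⁻²
  (C) m²·s⁻²  ← same
  (D) [m] · [s⁻²] = m·s⁻²
  (E) [kg·m²·s⁻³] / [kg·s⁻²] = m²·s⁻¹
Only (C) matches m²·s⁻².

(C)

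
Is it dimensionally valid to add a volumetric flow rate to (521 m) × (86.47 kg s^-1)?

Reduce each to base SI dimensions:
  a volumetric flow rate:  [volumetric flow rate] = m³·s⁻¹
  (521 m) × (86.47 kg s^-1):  [m] · [kg·s⁻¹] = kg·m·s⁻¹
m³·s⁻¹ ≠ kg·m·s⁻¹, so they cannot be added.

No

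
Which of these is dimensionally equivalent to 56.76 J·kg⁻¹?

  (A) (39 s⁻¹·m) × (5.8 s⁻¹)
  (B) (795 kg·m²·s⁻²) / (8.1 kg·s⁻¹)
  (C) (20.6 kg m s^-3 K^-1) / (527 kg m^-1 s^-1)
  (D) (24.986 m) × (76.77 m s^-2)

(D)

Reference: J·kg⁻¹ = N·m·kg⁻¹ = m²·s⁻².
Each option:
  (A) [m·s⁻¹] · [s⁻¹] = m·s⁻²
  (B) [kg·m²·s⁻²] / [kg·s⁻¹] = m²·s⁻¹
  (C) [kg·m·s⁻³·K⁻¹] / [kg·m⁻¹·s⁻¹] = m²·s⁻²·K⁻¹
  (D) [m] · [m·s⁻²] = m²·s⁻²  ← same
Only (D) matches m²·s⁻².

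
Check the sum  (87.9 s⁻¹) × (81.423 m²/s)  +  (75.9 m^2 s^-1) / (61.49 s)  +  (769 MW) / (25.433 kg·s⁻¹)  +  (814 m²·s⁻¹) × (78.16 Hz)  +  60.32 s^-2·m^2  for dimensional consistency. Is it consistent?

In SI base units:
  (87.9 s⁻¹) × (81.423 m²/s):  [s⁻¹] · [m²·s⁻¹] = m²·s⁻²
  (75.9 m^2 s^-1) / (61.49 s):  [m²·s⁻¹] / [s] = m²·s⁻²
  (769 MW) / (25.433 kg·s⁻¹):  [kg·m²·s⁻³] / [kg·s⁻¹] = m²·s⁻²
  (814 m²·s⁻¹) × (78.16 Hz):  [m²·s⁻¹] · [s⁻¹] = m²·s⁻²
  60.32 s^-2·m^2:  m²·s⁻²
Every term reduces to m²·s⁻².

Yes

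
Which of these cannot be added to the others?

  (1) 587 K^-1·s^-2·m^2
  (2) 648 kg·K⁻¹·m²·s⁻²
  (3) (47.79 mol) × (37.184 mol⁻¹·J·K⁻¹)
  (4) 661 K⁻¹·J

(1)

Expand each in SI base units:
  (1) m²·s⁻²·K⁻¹
  (2) kg·m²·s⁻²·K⁻¹
  (3) [mol] · [kg·m²·s⁻²·K⁻¹·mol⁻¹] = kg·m²·s⁻²·K⁻¹
  (4) J·K⁻¹ = N·m·K⁻¹ = kg·m²·s⁻²·K⁻¹
All reduce to kg·m²·s⁻²·K⁻¹ except (1), which is m²·s⁻²·K⁻¹.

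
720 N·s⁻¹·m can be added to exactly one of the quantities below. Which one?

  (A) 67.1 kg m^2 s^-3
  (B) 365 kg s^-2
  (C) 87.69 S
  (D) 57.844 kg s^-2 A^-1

(A)

Reference: N·m·s⁻¹ = kg·m·s⁻²·m·s⁻¹ = kg·m²·s⁻³.
Each option:
  (A) kg·m²·s⁻³  ← same
  (B) kg·s⁻²
  (C) S = Ω⁻¹ = kg⁻¹·m⁻²·s³·A²
  (D) kg·s⁻²·A⁻¹
Only (A) matches kg·m²·s⁻³.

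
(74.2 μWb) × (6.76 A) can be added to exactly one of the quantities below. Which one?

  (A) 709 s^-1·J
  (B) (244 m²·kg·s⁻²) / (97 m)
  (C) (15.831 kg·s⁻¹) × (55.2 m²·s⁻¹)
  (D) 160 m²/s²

Reference: [kg·m²·s⁻²·A⁻¹] · [A] = kg·m²·s⁻².
Each option:
  (A) J·s⁻¹ = N·m·s⁻¹ = kg·m²·s⁻³
  (B) [kg·m²·s⁻²] / [m] = kg·m·s⁻²
  (C) [kg·s⁻¹] · [m²·s⁻¹] = kg·m²·s⁻²  ← same
  (D) m²·s⁻²
Only (C) matches kg·m²·s⁻².

(C)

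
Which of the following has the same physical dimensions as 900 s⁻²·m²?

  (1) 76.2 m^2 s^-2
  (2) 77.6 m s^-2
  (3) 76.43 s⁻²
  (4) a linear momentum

(1)

Reference: m²·s⁻².
Each option:
  (1) m²·s⁻²  ← same
  (2) m·s⁻²
  (3) s⁻²
  (4) [linear momentum] = kg·m·s⁻¹
Only (1) matches m²·s⁻².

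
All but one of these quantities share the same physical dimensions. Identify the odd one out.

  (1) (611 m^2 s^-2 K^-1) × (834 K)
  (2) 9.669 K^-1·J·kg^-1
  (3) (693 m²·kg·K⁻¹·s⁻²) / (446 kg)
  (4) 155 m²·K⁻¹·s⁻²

Reduce each to base SI dimensions:
  (1) [m²·s⁻²·K⁻¹] · [K] = m²·s⁻²
  (2) J·kg⁻¹·K⁻¹ = N·m·kg⁻¹·K⁻¹ = m²·s⁻²·K⁻¹
  (3) [kg·m²·s⁻²·K⁻¹] / [kg] = m²·s⁻²·K⁻¹
  (4) m²·s⁻²·K⁻¹
All reduce to m²·s⁻²·K⁻¹ except (1), which is m²·s⁻².

(1)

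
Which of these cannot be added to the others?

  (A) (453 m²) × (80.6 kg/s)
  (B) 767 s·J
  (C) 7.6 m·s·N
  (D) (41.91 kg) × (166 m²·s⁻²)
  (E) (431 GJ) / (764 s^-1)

Dimensions:
  (A) [m²] · [kg·s⁻¹] = kg·m²·s⁻¹
  (B) J·s = N·m·s = kg·m²·s⁻¹
  (C) N·m·s = kg·m·s⁻²·m·s = kg·m²·s⁻¹
  (D) [kg] · [m²·s⁻²] = kg·m²·s⁻²
  (E) [kg·m²·s⁻²] / [s⁻¹] = kg·m²·s⁻¹
All reduce to kg·m²·s⁻¹ except (D), which is kg·m²·s⁻².

(D)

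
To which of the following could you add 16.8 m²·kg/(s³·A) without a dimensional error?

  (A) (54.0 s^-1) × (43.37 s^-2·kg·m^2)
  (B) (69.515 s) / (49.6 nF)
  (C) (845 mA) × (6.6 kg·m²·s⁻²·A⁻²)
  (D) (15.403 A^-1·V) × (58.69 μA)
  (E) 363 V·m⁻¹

Reference: kg·m²·s⁻³·A⁻¹.
Each option:
  (A) [s⁻¹] · [kg·m²·s⁻²] = kg·m²·s⁻³
  (B) [s] / [kg⁻¹·m⁻²·s⁴·A²] = kg·m²·s⁻³·A⁻²
  (C) [A] · [kg·m²·s⁻²·A⁻²] = kg·m²·s⁻²·A⁻¹
  (D) [kg·m²·s⁻³·A⁻²] · [A] = kg·m²·s⁻³·A⁻¹  ← same
  (E) V·m⁻¹ = J·C⁻¹·m⁻¹ = kg·m·s⁻³·A⁻¹
Only (D) matches kg·m²·s⁻³·A⁻¹.

(D)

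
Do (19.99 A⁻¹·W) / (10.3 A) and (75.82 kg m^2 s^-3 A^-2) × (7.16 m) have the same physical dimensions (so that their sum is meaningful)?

Work out the base dimensions of each:
  (19.99 A⁻¹·W) / (10.3 A):  [kg·m²·s⁻³·A⁻¹] / [A] = kg·m²·s⁻³·A⁻²
  (75.82 kg m^2 s^-3 A^-2) × (7.16 m):  [kg·m²·s⁻³·A⁻²] · [m] = kg·m³·s⁻³·A⁻²
kg·m²·s⁻³·A⁻² ≠ kg·m³·s⁻³·A⁻², so they cannot be added.

No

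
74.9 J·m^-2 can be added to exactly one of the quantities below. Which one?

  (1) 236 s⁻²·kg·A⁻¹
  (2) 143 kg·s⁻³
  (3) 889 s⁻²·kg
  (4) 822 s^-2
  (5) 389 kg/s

(3)

Reference: J·m⁻² = N·m·m⁻² = kg·s⁻².
Each option:
  (1) kg·s⁻²·A⁻¹
  (2) kg·s⁻³
  (3) kg·s⁻²  ← same
  (4) s⁻²
  (5) kg·s⁻¹
Only (3) matches kg·s⁻².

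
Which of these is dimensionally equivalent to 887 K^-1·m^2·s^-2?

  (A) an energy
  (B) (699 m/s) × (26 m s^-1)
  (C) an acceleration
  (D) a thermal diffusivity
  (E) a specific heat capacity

Reference: m²·s⁻²·K⁻¹.
Each option:
  (A) [energy] = kg·m²·s⁻²
  (B) [m·s⁻¹] · [m·s⁻¹] = m²·s⁻²
  (C) [acceleration] = m·s⁻²
  (D) [thermal diffusivity] = m²·s⁻¹
  (E) [specific heat capacity] = m²·s⁻²·K⁻¹  ← same
Only (E) matches m²·s⁻²·K⁻¹.

(E)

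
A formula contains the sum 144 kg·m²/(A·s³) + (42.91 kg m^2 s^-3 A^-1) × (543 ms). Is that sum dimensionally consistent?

No

In SI base units:
  144 kg·m²/(A·s³):  kg·m²·s⁻³·A⁻¹
  (42.91 kg m^2 s^-3 A^-1) × (543 ms):  [kg·m²·s⁻³·A⁻¹] · [s] = kg·m²·s⁻²·A⁻¹
kg·m²·s⁻³·A⁻¹ ≠ kg·m²·s⁻²·A⁻¹, so they cannot be added.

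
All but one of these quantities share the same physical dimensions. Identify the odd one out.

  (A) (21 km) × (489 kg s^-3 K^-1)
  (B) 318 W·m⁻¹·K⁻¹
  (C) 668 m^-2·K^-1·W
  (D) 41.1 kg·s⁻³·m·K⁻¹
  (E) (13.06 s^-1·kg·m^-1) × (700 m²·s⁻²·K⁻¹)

(C)

Dimensions:
  (A) [m] · [kg·s⁻³·K⁻¹] = kg·m·s⁻³·K⁻¹
  (B) W·m⁻¹·K⁻¹ = J·s⁻¹·m⁻¹·K⁻¹ = kg·m·s⁻³·K⁻¹
  (C) W·m⁻²·K⁻¹ = J·s⁻¹·m⁻²·K⁻¹ = kg·s⁻³·K⁻¹
  (D) kg·m·s⁻³·K⁻¹
  (E) [kg·m⁻¹·s⁻¹] · [m²·s⁻²·K⁻¹] = kg·m·s⁻³·K⁻¹
All reduce to kg·m·s⁻³·K⁻¹ except (C), which is kg·s⁻³·K⁻¹.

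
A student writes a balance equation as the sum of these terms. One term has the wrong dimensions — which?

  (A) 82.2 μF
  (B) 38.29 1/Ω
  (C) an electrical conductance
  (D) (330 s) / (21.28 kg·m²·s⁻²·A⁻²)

(A)

Expand each in SI base units:
  (A) F = C·V⁻¹ = kg⁻¹·m⁻²·s⁴·A²
  (B) Ω⁻¹ = (V·A⁻¹)⁻¹ = kg⁻¹·m⁻²·s³·A²
  (C) [electrical conductance] = kg⁻¹·m⁻²·s³·A²
  (D) [s] / [kg·m²·s⁻²·A⁻²] = kg⁻¹·m⁻²·s³·A²
All reduce to kg⁻¹·m⁻²·s³·A² except (A), which is kg⁻¹·m⁻²·s⁴·A².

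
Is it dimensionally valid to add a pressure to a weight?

Dimensions:
  a pressure:  [pressure] = kg·m⁻¹·s⁻²
  a weight:  [weight] = kg·m·s⁻²
kg·m⁻¹·s⁻² ≠ kg·m·s⁻², so they cannot be added.

No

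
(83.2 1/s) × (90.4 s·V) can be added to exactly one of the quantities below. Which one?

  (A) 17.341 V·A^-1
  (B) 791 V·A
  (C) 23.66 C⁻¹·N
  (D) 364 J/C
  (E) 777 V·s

(D)

Reference: [s⁻¹] · [kg·m²·s⁻²·A⁻¹] = kg·m²·s⁻³·A⁻¹.
Each option:
  (A) V·A⁻¹ = J·C⁻¹·A⁻¹ = kg·m²·s⁻³·A⁻²
  (B) V·A = J·C⁻¹·A = kg·m²·s⁻³
  (C) N·C⁻¹ = kg·m·s⁻²·(s·A)⁻¹ = kg·m·s⁻³·A⁻¹
  (D) J·C⁻¹ = N·m·(s·A)⁻¹ = kg·m²·s⁻³·A⁻¹  ← same
  (E) V·s = J·C⁻¹·s = kg·m²·s⁻²·A⁻¹
Only (D) matches kg·m²·s⁻³·A⁻¹.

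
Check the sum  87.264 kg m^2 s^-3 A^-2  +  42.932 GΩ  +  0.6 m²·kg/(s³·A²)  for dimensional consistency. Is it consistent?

Work out the base dimensions of each:
  87.264 kg m^2 s^-3 A^-2:  kg·m²·s⁻³·A⁻²
  42.932 GΩ:  Ω = V·A⁻¹ = kg·m²·s⁻³·A⁻²
  0.6 m²·kg/(s³·A²):  kg·m²·s⁻³·A⁻²
Every term reduces to kg·m²·s⁻³·A⁻².

Yes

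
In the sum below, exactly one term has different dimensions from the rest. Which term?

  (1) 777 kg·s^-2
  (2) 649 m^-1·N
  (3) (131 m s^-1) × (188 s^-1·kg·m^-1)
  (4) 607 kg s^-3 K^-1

Work out the base dimensions of each:
  (1) kg·s⁻²
  (2) N·m⁻¹ = kg·m·s⁻²·m⁻¹ = kg·s⁻²
  (3) [m·s⁻¹] · [kg·m⁻¹·s⁻¹] = kg·s⁻²
  (4) kg·s⁻³·K⁻¹
All reduce to kg·s⁻² except (4), which is kg·s⁻³·K⁻¹.

(4)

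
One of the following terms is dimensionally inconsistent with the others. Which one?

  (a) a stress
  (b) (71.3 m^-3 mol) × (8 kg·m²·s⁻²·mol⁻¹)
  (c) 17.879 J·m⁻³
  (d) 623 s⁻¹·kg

Reduce each to base SI dimensions:
  (a) [stress] = kg·m⁻¹·s⁻²
  (b) [m⁻³·mol] · [kg·m²·s⁻²·mol⁻¹] = kg·m⁻¹·s⁻²
  (c) J·m⁻³ = N·m·m⁻³ = kg·m⁻¹·s⁻²
  (d) kg·s⁻¹
All reduce to kg·m⁻¹·s⁻² except (d), which is kg·s⁻¹.

(d)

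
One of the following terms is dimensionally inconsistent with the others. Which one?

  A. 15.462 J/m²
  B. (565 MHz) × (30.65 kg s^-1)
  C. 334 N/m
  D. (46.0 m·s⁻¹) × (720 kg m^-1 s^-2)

Reduce each to base SI dimensions:
  A. J·m⁻² = N·m·m⁻² = kg·s⁻²
  B. [s⁻¹] · [kg·s⁻¹] = kg·s⁻²
  C. N·m⁻¹ = kg·m·s⁻²·m⁻¹ = kg·s⁻²
  D. [m·s⁻¹] · [kg·m⁻¹·s⁻²] = kg·s⁻³
All reduce to kg·s⁻² except D., which is kg·s⁻³.

D.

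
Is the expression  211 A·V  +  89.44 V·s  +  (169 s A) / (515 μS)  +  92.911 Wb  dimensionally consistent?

No

In SI base units:
  211 A·V:  V·A = J·C⁻¹·A = kg·m²·s⁻³
  89.44 V·s:  V·s = J·C⁻¹·s = kg·m²·s⁻²·A⁻¹
  (169 s A) / (515 μS):  [s·A] / [kg⁻¹·m⁻²·s³·A²] = kg·m²·s⁻²·A⁻¹
  92.911 Wb:  Wb = V·s = kg·m²·s⁻²·A⁻¹
The terms do not share a single dimension (kg·m²·s⁻²·A⁻¹ vs kg·m²·s⁻³).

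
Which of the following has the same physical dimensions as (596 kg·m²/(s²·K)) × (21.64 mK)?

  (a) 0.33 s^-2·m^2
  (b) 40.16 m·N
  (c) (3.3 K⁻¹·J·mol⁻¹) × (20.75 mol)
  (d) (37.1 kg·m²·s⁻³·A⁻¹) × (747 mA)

Reference: [kg·m²·s⁻²·K⁻¹] · [K] = kg·m²·s⁻².
Each option:
  (a) m²·s⁻²
  (b) N·m = kg·m·s⁻²·m = kg·m²·s⁻²  ← same
  (c) [kg·m²·s⁻²·K⁻¹·mol⁻¹] · [mol] = kg·m²·s⁻²·K⁻¹
  (d) [kg·m²·s⁻³·A⁻¹] · [A] = kg·m²·s⁻³
Only (b) matches kg·m²·s⁻².

(b)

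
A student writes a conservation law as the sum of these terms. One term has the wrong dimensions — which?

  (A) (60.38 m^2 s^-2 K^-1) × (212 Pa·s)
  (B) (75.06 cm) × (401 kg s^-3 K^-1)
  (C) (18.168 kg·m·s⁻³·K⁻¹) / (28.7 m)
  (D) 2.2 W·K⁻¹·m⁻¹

Reduce each to base SI dimensions:
  (A) [m²·s⁻²·K⁻¹] · [kg·m⁻¹·s⁻¹] = kg·m·s⁻³·K⁻¹
  (B) [m] · [kg·s⁻³·K⁻¹] = kg·m·s⁻³·K⁻¹
  (C) [kg·m·s⁻³·K⁻¹] / [m] = kg·s⁻³·K⁻¹
  (D) W·m⁻¹·K⁻¹ = J·s⁻¹·m⁻¹·K⁻¹ = kg·m·s⁻³·K⁻¹
All reduce to kg·m·s⁻³·K⁻¹ except (C), which is kg·s⁻³·K⁻¹.

(C)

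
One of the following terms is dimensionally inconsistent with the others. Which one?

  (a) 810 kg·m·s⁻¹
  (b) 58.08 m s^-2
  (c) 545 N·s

In SI base units:
  (a) kg·m·s⁻¹
  (b) m·s⁻²
  (c) N·s = kg·m·s⁻²·s = kg·m·s⁻¹
All reduce to kg·m·s⁻¹ except (b), which is m·s⁻².

(b)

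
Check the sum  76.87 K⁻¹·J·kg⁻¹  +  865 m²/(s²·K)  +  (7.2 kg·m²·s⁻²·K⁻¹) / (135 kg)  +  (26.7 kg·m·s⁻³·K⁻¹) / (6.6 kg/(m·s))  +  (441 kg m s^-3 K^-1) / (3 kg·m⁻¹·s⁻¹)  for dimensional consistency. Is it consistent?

Yes

Dimensions:
  76.87 K⁻¹·J·kg⁻¹:  J·kg⁻¹·K⁻¹ = N·m·kg⁻¹·K⁻¹ = m²·s⁻²·K⁻¹
  865 m²/(s²·K):  m²·s⁻²·K⁻¹
  (7.2 kg·m²·s⁻²·K⁻¹) / (135 kg):  [kg·m²·s⁻²·K⁻¹] / [kg] = m²·s⁻²·K⁻¹
  (26.7 kg·m·s⁻³·K⁻¹) / (6.6 kg/(m·s)):  [kg·m·s⁻³·K⁻¹] / [kg·m⁻¹·s⁻¹] = m²·s⁻²·K⁻¹
  (441 kg m s^-3 K^-1) / (3 kg·m⁻¹·s⁻¹):  [kg·m·s⁻³·K⁻¹] / [kg·m⁻¹·s⁻¹] = m²·s⁻²·K⁻¹
Every term reduces to m²·s⁻²·K⁻¹.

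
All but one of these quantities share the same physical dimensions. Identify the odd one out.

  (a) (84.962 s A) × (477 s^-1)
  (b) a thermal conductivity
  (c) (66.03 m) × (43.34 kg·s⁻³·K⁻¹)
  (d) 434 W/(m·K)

Expand each in SI base units:
  (a) [s·A] · [s⁻¹] = A
  (b) [thermal conductivity] = kg·m·s⁻³·K⁻¹
  (c) [m] · [kg·s⁻³·K⁻¹] = kg·m·s⁻³·K⁻¹
  (d) W·m⁻¹·K⁻¹ = J·s⁻¹·m⁻¹·K⁻¹ = kg·m·s⁻³·K⁻¹
All reduce to kg·m·s⁻³·K⁻¹ except (a), which is A.

(a)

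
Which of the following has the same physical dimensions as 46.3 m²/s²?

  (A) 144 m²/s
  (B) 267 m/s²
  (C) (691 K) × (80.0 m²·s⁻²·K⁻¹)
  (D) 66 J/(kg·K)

(C)

Reference: m²·s⁻².
Each option:
  (A) m²·s⁻¹
  (B) m·s⁻²
  (C) [K] · [m²·s⁻²·K⁻¹] = m²·s⁻²  ← same
  (D) J·kg⁻¹·K⁻¹ = N·m·kg⁻¹·K⁻¹ = m²·s⁻²·K⁻¹
Only (C) matches m²·s⁻².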